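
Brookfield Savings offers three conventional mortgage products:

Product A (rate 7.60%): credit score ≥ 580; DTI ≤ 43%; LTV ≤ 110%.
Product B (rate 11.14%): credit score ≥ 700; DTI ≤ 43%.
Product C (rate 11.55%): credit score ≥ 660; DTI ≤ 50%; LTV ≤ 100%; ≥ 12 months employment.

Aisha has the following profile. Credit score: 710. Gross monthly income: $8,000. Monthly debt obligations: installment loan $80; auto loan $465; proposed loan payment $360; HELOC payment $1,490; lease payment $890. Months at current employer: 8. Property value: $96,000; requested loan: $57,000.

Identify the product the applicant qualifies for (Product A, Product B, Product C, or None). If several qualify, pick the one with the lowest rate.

Total debts = (80 + 465 + 360 + 1,490 + 890) = 3,285; DTI = 3,285/8,000 = 41.1%.
LTV = 57,000/96,000 = 59.4%.
Product A: score 710 ≥ 580; DTI 41.1% ≤ 43%; LTV 59.4% ≤ 110% → qualifies.
Product B: score 710 ≥ 700; DTI 41.1% ≤ 43% → qualifies.
Product C: score 710 ≥ 660; DTI 41.1% ≤ 50%; LTV 59.4% ≤ 100%; employment 8 < 12 mo → does not qualify.
Qualifying: Product A, Product B. Lowest rate is 7.60% → Product A.

Product A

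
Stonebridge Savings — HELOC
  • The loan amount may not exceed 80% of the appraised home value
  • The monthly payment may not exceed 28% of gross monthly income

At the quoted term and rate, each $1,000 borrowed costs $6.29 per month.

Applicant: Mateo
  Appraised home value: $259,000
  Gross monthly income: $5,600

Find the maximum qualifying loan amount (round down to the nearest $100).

$207,200

Payment cap: 28% × $5,600 = $1,568/month.
At $6.29 per $1,000, that supports 1,568/6.29 × 1,000 ≈ $249,284 → $249,200.
LTV cap: 80% × $259,000 = $207,200 → $207,200.
Binding constraint: loan-to-value.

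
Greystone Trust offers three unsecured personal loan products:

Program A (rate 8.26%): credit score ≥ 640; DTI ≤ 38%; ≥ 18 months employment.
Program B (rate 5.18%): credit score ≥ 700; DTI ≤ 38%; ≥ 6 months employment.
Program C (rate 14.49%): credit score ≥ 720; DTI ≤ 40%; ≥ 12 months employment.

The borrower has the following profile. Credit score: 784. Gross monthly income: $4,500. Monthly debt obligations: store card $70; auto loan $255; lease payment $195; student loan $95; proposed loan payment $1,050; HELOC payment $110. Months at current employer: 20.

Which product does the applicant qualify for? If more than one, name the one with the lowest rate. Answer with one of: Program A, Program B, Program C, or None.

Program C

Total debts = (70 + 255 + 195 + 95 + 1,050 + 110) = 1,775; DTI = 1,775/4,500 = 39.4%.
Program A: score 784 ≥ 640; DTI 39.4% > 38%; employment 20 ≥ 18 mo → does not qualify.
Program B: score 784 ≥ 700; DTI 39.4% > 38%; employment 20 ≥ 6 mo → does not qualify.
Program C: score 784 ≥ 720; DTI 39.4% ≤ 40%; employment 20 ≥ 12 mo → qualifies.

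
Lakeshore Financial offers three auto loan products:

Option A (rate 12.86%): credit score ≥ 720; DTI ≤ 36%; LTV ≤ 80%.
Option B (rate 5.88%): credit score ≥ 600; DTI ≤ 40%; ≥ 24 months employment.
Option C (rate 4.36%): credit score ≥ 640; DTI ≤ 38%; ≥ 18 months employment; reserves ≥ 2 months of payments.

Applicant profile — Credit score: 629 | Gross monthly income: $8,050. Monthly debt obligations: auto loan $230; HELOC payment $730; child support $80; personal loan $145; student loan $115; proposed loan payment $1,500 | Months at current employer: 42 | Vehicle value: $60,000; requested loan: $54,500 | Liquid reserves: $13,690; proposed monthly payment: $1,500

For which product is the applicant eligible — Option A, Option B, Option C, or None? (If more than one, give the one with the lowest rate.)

Total debts = (230 + 730 + 80 + 145 + 115 + 1,500) = 2,800; DTI = 2,800/8,050 = 34.8%.
LTV = 54,500/60,000 = 90.8%.
Reserves = 13,690/1,500 = 9.1 months.
Option A: score 629 < 720; DTI 34.8% ≤ 36%; LTV 90.8% > 80% → does not qualify.
Option B: score 629 ≥ 600; DTI 34.8% ≤ 40%; employment 42 ≥ 24 mo → qualifies.
Option C: score 629 < 640; DTI 34.8% ≤ 38%; employment 42 ≥ 18 mo; reserves 9.1 ≥ 2 mo → does not qualify.

Option B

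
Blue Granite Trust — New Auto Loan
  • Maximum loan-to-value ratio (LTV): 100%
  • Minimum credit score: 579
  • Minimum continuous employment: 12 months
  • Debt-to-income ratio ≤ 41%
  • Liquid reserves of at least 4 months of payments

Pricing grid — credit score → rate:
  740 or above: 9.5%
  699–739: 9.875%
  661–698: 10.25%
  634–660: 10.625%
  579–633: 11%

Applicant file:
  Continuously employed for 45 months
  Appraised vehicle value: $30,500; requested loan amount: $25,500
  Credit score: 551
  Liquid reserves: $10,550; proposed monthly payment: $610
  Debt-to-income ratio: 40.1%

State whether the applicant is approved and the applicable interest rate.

Denied

Credit score 551 < 579 (below minimum)
Employment 45 ≥ 12 months
Debt-to-income 40.1% vs 41% cap — pass
Reserves = 10,550/610 = 17.3 months ≥ 4
Loan-to-value = 25,500/30,500 = 83.6% — pass (100% max)
Not all requirements met → denied.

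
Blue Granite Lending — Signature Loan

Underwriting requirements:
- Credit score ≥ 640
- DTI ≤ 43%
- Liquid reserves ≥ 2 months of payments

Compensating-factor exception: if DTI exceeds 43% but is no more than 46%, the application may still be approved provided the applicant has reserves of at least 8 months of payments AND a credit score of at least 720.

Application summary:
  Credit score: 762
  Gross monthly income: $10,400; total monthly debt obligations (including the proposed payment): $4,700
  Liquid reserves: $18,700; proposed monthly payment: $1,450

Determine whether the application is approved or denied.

Approved

Credit score 762 ≥ 640 (meets base)
DTI: 4,700 ÷ 10,400 = 45.2%, over the 43% base limit.
Reserves = 18,700/1,450 = 12.9 months ≥ 2
45.2% falls in the override range (43%–46%), so the compensating-factor test applies.
Reserves 12.9 ≥ 8 months; credit score 762 ≥ 720.
Both compensating conditions met → exception applies.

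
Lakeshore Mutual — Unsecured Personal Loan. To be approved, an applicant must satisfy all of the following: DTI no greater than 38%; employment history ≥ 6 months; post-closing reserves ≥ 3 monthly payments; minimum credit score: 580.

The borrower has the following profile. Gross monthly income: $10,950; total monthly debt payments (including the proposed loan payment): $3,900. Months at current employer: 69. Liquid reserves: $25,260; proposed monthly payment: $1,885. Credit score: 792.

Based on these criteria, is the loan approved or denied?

Approved

DTI = 3,900/10,950 = 35.6% ≤ 38%
Employment 69 ≥ 6 months
Liquid reserves cover 25,260/1,885 = 13.4 months — ≥ 3 required
Credit score 792 ≥ 580 (meets)
All criteria satisfied.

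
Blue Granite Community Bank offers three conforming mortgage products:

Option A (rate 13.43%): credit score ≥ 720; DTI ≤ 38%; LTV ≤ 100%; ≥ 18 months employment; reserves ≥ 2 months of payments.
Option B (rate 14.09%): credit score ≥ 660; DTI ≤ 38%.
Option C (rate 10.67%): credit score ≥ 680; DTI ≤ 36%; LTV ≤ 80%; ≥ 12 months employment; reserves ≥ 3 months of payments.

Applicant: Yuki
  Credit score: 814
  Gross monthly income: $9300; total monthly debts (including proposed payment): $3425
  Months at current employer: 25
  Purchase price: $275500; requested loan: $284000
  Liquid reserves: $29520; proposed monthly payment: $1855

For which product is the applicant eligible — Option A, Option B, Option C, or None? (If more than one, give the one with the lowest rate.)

DTI = 3,425/9,300 = 36.8%.
LTV = 284,000/275,500 = 103.1%.
Reserves = 29,520/1,855 = 15.9 months.
Option A: score 814 ≥ 720; DTI 36.8% ≤ 38%; LTV 103.1% > 100%; employment 25 ≥ 18 mo; reserves 15.9 ≥ 2 mo → does not qualify.
Option B: score 814 ≥ 660; DTI 36.8% ≤ 38% → qualifies.
Option C: score 814 ≥ 680; DTI 36.8% > 36%; LTV 103.1% > 80%; employment 25 ≥ 12 mo; reserves 15.9 ≥ 3 mo → does not qualify.

Option B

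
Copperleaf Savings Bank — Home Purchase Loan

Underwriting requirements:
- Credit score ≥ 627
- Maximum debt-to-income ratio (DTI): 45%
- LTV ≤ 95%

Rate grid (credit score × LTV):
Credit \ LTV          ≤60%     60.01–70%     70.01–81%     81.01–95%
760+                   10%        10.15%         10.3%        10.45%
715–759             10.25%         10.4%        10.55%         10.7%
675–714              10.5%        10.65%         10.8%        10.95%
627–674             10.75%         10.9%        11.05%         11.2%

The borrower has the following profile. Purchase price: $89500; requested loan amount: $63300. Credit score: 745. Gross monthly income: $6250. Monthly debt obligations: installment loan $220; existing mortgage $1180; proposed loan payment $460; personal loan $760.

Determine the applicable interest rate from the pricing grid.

10.55%

Credit score 745 ≥ 627; Total monthly debts = (220 + 1,180 + 460 + 760) = 2,620. DTI: 2,620 ÷ 6,250 = 41.9%, within the 45% cap
LTV = 63,300/89,500 = 70.7% ≤ 95%
Row: 745 falls in 715–759. Column: 70.7% falls in 70.01–81%. Rate = 10.55%.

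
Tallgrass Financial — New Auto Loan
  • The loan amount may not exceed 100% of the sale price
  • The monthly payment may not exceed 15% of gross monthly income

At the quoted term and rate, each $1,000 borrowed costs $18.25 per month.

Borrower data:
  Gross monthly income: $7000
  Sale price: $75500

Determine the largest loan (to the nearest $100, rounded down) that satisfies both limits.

Payment cap: 15% × $7,000 = $1,050/month.
At $18.25 per $1,000, that supports 1,050/18.25 × 1,000 ≈ $57,534 → $57,500.
LTV cap: 100% × $75,500 = $75,500 → $75,500.
Binding constraint: payment-to-income.

$57,500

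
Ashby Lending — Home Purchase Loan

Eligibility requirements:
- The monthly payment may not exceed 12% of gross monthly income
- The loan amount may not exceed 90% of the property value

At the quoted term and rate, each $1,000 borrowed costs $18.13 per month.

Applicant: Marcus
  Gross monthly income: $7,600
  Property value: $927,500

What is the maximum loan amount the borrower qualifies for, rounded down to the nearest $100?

Payment cap: 12% × $7,600 = $912/month.
At $18.13 per $1,000, that supports 912/18.13 × 1,000 ≈ $50,303 → $50,300.
LTV cap: 90% × $927,500 = $834,750 → $834,700.
Binding constraint: payment-to-income.

$50,300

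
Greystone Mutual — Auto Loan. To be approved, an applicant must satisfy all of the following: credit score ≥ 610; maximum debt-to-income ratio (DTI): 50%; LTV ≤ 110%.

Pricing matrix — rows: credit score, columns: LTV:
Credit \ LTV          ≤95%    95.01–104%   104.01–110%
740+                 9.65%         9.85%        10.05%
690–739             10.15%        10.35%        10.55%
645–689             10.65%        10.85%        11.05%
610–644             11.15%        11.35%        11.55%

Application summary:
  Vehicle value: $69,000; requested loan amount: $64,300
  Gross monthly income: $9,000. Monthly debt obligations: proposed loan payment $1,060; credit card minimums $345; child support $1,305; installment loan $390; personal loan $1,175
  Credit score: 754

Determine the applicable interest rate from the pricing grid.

Credit score 754 ≥ 610; Total monthly debts = (1,060 + 345 + 1,305 + 390 + 1,175) = 4,275. Debt-to-income = 4,275/9,000 = 47.5% — meets 50% limit
Loan-to-value = 64,300/69,000 = 93.2% — pass (110% max)
Credit 754 → row 740+; LTV 93.2% → column ≤95%. Grid cell → 9.65%.

9.65%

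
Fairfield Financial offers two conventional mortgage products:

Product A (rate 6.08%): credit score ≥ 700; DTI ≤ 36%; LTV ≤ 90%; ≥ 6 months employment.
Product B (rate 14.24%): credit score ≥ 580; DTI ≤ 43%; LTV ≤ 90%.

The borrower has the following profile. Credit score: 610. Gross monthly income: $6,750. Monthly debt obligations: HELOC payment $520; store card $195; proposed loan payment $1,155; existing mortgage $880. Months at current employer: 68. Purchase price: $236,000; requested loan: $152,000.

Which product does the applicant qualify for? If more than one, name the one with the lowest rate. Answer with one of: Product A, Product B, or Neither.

Total debts = (520 + 195 + 1,155 + 880) = 2,750; DTI = 2,750/6,750 = 40.7%.
LTV = 152,000/236,000 = 64.4%.
Product A: score 610 < 700; DTI 40.7% > 36%; LTV 64.4% ≤ 90%; employment 68 ≥ 6 mo → does not qualify.
Product B: score 610 ≥ 580; DTI 40.7% ≤ 43%; LTV 64.4% ≤ 90% → qualifies.

Product B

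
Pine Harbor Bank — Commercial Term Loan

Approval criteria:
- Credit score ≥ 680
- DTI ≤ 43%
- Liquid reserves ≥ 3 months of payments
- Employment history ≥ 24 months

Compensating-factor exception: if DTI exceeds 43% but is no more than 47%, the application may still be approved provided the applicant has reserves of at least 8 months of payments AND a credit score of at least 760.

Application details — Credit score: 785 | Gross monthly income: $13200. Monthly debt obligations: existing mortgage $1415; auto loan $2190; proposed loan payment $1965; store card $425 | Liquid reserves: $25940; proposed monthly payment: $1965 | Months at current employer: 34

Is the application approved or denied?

Approved

Credit score 785 ≥ 680 (meets base)
Total debts = (1,415 + 2,190 + 1,965 + 425) = 5,995. DTI: 5,995 ÷ 13,200 = 45.4%, over the 43% base limit.
Reserves: 25,940 ÷ 1,965 = 13.2 months (meets 3-month minimum)
Employment 34 ≥ 24 months
45.4% falls in the override range (43%–47%), so the compensating-factor test applies.
Reserves 13.2 ≥ 8 months; credit score 785 ≥ 760.
Both compensating conditions met → exception applies.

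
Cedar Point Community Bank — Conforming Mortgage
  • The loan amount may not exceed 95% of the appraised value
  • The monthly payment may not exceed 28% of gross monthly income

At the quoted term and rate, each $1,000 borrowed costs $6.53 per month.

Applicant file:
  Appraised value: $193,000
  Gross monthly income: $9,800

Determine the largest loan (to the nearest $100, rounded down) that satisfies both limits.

$183,300

Payment cap: 28% × $9,800 = $2,744/month.
At $6.53 per $1,000, that supports 2,744/6.53 × 1,000 ≈ $420,214 → $420,200.
LTV cap: 95% × $193,000 = $183,350 → $183,300.
Binding constraint: loan-to-value.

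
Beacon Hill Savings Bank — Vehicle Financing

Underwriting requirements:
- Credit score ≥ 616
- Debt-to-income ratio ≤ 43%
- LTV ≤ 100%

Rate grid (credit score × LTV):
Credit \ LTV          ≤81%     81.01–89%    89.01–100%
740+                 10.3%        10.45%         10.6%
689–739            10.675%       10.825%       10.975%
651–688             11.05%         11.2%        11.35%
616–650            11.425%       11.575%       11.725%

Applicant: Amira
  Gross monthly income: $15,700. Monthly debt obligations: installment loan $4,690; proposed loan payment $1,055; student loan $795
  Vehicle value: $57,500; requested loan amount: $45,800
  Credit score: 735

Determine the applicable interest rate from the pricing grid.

10.675%

Credit score 735 ≥ 616; Total monthly debts = (4,690 + 1,055 + 795) = 6,540. DTI = 6,540/15,700 = 41.7% ≤ 43%
Loan-to-value = 45,800/57,500 = 79.7% — pass (100% max)
Score 735 is in the 689–739 band; LTV 79.7% is in the ≤81% band → 10.675%.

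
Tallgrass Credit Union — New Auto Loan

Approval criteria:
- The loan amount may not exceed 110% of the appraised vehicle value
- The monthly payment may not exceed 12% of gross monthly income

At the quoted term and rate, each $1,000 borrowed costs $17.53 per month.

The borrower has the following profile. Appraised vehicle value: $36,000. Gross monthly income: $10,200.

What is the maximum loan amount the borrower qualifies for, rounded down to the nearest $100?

$39,600

Payment cap: 12% × $10,200 = $1,224/month.
At $17.53 per $1,000, that supports 1,224/17.53 × 1,000 ≈ $69,823 → $69,800.
LTV cap: 110% × $36,000 = $39,600 → $39,600.
Binding constraint: loan-to-value.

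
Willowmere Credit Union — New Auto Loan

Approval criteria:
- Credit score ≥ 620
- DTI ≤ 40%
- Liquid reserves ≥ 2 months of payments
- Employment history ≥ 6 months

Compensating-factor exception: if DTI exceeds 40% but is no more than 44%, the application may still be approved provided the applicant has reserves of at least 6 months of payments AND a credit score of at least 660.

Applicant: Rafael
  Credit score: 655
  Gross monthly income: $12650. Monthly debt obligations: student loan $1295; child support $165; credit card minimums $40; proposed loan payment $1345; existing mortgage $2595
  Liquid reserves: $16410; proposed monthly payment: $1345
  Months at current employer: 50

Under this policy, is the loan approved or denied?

Denied

Credit score 655 ≥ 620 (meets base)
Total debts = (1,295 + 165 + 40 + 1,345 + 2,595) = 5,440. DTI = 5,440/12,650 = 43% > 40% — standard DTI limit exceeded.
Liquid reserves cover 16,410/1,345 = 12.2 months — ≥ 2 required
Employment 50 ≥ 6 months
43% falls in the override range (40%–44%), so the compensating-factor test applies.
Override check — reserves: 12.2 mo (ok); score: 655 (below 660).
Compensating-factor requirement not fully met.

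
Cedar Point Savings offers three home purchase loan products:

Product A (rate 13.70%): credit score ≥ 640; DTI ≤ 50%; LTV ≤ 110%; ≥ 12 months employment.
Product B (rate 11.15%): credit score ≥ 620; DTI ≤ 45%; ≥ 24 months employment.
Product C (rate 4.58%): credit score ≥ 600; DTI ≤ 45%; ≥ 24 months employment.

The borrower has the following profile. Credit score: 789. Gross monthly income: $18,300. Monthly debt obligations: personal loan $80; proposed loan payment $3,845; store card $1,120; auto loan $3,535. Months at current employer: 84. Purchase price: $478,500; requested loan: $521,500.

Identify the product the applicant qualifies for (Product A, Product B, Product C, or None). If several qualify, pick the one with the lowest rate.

Total debts = (80 + 3,845 + 1,120 + 3,535) = 8,580; DTI = 8,580/18,300 = 46.9%.
LTV = 521,500/478,500 = 109%.
Product A: score 789 ≥ 640; DTI 46.9% ≤ 50%; LTV 109% ≤ 110%; employment 84 ≥ 12 mo → qualifies.
Product B: score 789 ≥ 620; DTI 46.9% > 45%; employment 84 ≥ 24 mo → does not qualify.
Product C: score 789 ≥ 600; DTI 46.9% > 45%; employment 84 ≥ 24 mo → does not qualify.

Product A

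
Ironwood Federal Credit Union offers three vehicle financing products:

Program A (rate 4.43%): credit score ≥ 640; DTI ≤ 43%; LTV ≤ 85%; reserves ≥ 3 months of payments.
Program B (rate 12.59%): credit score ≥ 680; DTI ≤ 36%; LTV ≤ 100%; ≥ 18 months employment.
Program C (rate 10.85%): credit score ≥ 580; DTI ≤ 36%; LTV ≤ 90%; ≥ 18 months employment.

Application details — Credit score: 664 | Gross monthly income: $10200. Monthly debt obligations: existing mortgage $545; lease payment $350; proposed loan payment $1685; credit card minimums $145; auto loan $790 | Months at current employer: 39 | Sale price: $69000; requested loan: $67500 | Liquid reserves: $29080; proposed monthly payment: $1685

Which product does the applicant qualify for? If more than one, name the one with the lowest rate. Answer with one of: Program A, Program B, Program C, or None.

None

Total debts = (545 + 350 + 1,685 + 145 + 790) = 3,515; DTI = 3,515/10,200 = 34.5%.
LTV = 67,500/69,000 = 97.8%.
Reserves = 29,080/1,685 = 17.3 months.
Program A: score 664 ≥ 640; DTI 34.5% ≤ 43%; LTV 97.8% > 85%; reserves 17.3 ≥ 3 mo → does not qualify.
Program B: score 664 < 680; DTI 34.5% ≤ 36%; LTV 97.8% ≤ 100%; employment 39 ≥ 18 mo → does not qualify.
Program C: score 664 ≥ 580; DTI 34.5% ≤ 36%; LTV 97.8% > 90%; employment 39 ≥ 18 mo → does not qualify.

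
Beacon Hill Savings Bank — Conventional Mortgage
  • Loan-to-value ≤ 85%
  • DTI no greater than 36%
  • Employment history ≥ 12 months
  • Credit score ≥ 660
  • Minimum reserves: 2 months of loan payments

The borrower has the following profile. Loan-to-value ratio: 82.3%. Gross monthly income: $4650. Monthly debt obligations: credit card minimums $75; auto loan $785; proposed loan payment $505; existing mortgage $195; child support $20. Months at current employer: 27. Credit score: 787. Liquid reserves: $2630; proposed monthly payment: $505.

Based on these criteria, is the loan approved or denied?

Approved

LTV 82.3% — within 85%
Total monthly debts = (75 + 785 + 505 + 195 + 20) = 1,580. DTI: 1,580 ÷ 4,650 = 34%, within the 36% cap
Employment 27 ≥ 12 months
Credit score 787 ≥ 660 (meets)
Reserves: 2,630 ÷ 505 = 5.2 months (meets 2-month minimum)
All criteria satisfied.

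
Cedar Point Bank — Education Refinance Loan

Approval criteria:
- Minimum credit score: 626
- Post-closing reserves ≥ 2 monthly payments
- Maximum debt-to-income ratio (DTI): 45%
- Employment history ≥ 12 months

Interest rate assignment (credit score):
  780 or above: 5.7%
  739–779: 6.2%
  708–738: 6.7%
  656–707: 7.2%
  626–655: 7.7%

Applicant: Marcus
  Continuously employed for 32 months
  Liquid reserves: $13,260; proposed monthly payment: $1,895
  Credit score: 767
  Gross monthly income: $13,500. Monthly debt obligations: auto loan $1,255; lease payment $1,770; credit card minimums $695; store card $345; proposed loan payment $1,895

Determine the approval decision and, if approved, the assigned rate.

Approved at 6.2%

Credit score 767 ≥ 626 (meets minimum)
Liquid reserves cover 13,260/1,895 = 7.0 months — ≥ 2 required
Total monthly debts = (1,255 + 1,770 + 695 + 345 + 1,895) = 5,960. DTI = 5,960/13,500 = 44.1% ≤ 45%
Employment 32 ≥ 12 months
All requirements met. Score 767 falls in the 739–779 tier → 6.2%.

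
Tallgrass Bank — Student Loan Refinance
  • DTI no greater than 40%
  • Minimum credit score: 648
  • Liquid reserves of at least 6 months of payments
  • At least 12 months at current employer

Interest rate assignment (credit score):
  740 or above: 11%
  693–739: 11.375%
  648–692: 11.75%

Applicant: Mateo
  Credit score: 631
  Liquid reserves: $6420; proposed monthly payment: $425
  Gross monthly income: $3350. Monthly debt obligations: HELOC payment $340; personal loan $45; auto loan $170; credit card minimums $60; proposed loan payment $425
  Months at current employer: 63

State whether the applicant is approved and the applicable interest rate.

Denied

Credit score 631 < 648 (below minimum)
Employment 63 ≥ 12 months
Total monthly debts = (340 + 45 + 170 + 60 + 425) = 1,040. Debt-to-income = 1,040/3,350 = 31% — meets 40% limit
Liquid reserves cover 6,420/425 = 15.1 months — ≥ 6 required
Not all requirements met → denied.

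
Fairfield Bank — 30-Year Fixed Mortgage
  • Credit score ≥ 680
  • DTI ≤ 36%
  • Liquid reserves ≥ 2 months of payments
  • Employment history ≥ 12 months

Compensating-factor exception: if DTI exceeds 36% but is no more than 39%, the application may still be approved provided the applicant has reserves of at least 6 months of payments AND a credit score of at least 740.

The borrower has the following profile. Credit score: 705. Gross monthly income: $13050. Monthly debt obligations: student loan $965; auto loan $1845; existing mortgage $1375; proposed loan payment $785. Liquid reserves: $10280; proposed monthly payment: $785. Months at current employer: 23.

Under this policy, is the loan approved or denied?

Credit score 705 ≥ 680 (meets base)
Total debts = (965 + 1,845 + 1,375 + 785) = 4,970. DTI: 4,970 ÷ 13,050 = 38.1%, over the 36% base limit.
Liquid reserves cover 10,280/785 = 13.1 months — ≥ 2 required
Employment 23 ≥ 12 months
38.1% falls in the override range (36%–39%), so the compensating-factor test applies.
Override check — reserves: 13.1 mo (ok); score: 705 (below 740).
Override conditions not both satisfied; exception does not apply.

Denied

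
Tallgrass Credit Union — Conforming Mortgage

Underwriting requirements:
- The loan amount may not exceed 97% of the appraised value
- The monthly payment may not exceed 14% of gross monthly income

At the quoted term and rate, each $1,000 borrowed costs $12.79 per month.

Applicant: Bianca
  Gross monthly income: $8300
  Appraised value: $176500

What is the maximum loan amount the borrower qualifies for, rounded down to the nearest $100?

$90,800

Payment cap: 14% × $8,300 = $1,162/month.
At $12.79 per $1,000, that supports 1,162/12.79 × 1,000 ≈ $90,852 → $90,800.
LTV cap: 97% × $176,500 = $171,205 → $171,200.
Binding constraint: payment-to-income.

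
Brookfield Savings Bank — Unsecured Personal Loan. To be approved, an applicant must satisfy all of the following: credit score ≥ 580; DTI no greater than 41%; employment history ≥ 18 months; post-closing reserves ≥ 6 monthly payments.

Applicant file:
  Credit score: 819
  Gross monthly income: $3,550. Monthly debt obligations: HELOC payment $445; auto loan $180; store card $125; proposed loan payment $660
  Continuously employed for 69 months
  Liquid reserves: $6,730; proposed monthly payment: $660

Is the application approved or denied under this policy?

Credit score 819 ≥ 580 (meets)
Total monthly debts = (445 + 180 + 125 + 660) = 1,410. DTI: 1,410 ÷ 3,550 = 39.7%, within the 41% cap
Employment 69 ≥ 18 months
Liquid reserves cover 6,730/660 = 10.2 months — ≥ 6 required
All criteria satisfied.

Approved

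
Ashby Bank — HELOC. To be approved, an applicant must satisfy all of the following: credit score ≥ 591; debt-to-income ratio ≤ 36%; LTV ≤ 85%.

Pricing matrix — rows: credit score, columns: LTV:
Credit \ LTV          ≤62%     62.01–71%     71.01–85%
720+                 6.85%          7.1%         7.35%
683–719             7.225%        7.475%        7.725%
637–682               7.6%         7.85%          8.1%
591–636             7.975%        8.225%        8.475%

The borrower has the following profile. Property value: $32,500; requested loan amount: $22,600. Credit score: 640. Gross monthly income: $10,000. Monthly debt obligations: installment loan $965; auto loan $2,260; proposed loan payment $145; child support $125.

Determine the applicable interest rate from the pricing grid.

Credit score 640 ≥ 591; Total monthly debts = (965 + 2,260 + 145 + 125) = 3,495. DTI: 3,495 ÷ 10,000 = 35%, within the 36% cap
Loan-to-value = 22,600/32,500 = 69.5% — pass (85% max)
Row: 640 falls in 637–682. Column: 69.5% falls in 62.01–71%. Rate = 7.85%.

7.85%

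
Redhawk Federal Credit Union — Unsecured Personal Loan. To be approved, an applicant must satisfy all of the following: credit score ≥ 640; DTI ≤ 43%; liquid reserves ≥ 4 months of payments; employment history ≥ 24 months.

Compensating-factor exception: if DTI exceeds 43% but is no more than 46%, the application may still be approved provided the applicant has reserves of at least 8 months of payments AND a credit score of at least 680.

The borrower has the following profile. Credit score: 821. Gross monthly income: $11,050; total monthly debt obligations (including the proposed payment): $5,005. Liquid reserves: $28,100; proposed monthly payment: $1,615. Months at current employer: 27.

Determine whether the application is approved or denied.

Credit score 821 ≥ 640 (meets base)
DTI = 5,005/11,050 = 45.3% > 43% — standard DTI limit exceeded.
Reserves = 28,100/1,615 = 17.4 months ≥ 4
Employment 27 ≥ 24 months
45.3% falls in the override range (43%–46%), so the compensating-factor test applies.
Reserves 17.4 ≥ 8 months; credit score 821 ≥ 680.
Both compensating conditions met → exception applies.

Approved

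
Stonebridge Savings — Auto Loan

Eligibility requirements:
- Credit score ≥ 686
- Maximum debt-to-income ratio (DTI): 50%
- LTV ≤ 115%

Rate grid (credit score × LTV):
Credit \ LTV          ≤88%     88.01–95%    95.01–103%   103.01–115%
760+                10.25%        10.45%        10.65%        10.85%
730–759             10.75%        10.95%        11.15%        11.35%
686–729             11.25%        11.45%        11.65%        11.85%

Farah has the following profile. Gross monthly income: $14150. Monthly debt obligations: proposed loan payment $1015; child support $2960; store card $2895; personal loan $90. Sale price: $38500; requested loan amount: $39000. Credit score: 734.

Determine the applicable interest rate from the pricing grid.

11.15%

Credit score 734 ≥ 686; Total monthly debts = (1,015 + 2,960 + 2,895 + 90) = 6,960. DTI = 6,960/14,150 = 49.2% ≤ 50%
Loan-to-value = 39,000/38,500 = 101.3% — pass (115% max)
Row: 734 falls in 730–759. Column: 101.3% falls in 95.01–103%. Rate = 11.15%.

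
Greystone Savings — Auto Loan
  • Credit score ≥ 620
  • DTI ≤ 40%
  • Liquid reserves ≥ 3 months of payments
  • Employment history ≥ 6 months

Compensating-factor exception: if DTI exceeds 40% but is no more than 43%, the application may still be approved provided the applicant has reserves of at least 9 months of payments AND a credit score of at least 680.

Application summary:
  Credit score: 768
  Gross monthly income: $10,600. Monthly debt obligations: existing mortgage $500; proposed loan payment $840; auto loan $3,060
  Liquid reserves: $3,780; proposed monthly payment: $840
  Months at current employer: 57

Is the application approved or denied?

Denied

Credit score 768 ≥ 620 (meets base)
Total debts = (500 + 840 + 3,060) = 4,400. DTI = 4,400/10,600 = 41.5% > 40% — standard DTI limit exceeded.
Reserves = 3,780/840 = 4.5 months ≥ 3
Employment 57 ≥ 6 months
41.5% falls in the override range (40%–43%), so the compensating-factor test applies.
Override check — reserves: 4.5 mo (short of 9); score: 768 (ok).
Compensating-factor requirement not fully met.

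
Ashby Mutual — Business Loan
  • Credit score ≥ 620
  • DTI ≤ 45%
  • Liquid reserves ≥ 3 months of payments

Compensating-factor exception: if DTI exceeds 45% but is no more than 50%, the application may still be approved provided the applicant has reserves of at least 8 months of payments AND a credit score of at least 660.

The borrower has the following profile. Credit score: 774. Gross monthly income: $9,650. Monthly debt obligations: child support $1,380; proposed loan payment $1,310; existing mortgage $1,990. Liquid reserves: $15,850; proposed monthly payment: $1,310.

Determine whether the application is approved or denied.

Approved

Credit score 774 ≥ 620 (meets base)
Total debts = (1,380 + 1,310 + 1,990) = 4,680. DTI = 4,680/9,650 = 48.5% > 45% — standard DTI limit exceeded.
Reserves: 15,850 ÷ 1,310 = 12.1 months (meets 3-month minimum)
DTI 48.5% is within the 45%–50% exception band; checking compensating factors.
Reserves 12.1 ≥ 8 months; credit score 774 ≥ 660.
Both compensating conditions met → exception applies.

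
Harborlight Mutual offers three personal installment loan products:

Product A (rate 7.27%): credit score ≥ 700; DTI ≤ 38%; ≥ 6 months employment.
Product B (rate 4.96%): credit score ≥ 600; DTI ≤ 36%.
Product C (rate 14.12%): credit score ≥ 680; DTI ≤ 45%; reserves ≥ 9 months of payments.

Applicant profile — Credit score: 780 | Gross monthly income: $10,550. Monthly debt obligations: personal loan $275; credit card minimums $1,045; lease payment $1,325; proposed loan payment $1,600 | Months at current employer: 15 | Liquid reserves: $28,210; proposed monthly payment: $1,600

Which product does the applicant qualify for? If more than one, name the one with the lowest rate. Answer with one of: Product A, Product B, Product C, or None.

Product C

Total debts = (275 + 1,045 + 1,325 + 1,600) = 4,245; DTI = 4,245/10,550 = 40.2%.
Reserves = 28,210/1,600 = 17.6 months.
Product A: score 780 ≥ 700; DTI 40.2% > 38%; employment 15 ≥ 6 mo → does not qualify.
Product B: score 780 ≥ 600; DTI 40.2% > 36% → does not qualify.
Product C: score 780 ≥ 680; DTI 40.2% ≤ 45%; reserves 17.6 ≥ 9 mo → qualifies.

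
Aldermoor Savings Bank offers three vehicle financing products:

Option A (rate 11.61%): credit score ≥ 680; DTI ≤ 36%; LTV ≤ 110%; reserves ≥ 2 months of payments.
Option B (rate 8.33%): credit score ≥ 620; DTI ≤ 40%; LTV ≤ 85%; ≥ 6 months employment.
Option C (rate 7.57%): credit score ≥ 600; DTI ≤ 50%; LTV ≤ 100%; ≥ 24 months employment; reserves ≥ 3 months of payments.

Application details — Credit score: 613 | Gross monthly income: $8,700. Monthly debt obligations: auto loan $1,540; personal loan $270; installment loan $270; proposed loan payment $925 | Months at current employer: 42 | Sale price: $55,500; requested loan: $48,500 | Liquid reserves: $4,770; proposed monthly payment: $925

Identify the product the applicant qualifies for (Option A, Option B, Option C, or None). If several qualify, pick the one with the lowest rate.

Total debts = (1,540 + 270 + 270 + 925) = 3,005; DTI = 3,005/8,700 = 34.5%.
LTV = 48,500/55,500 = 87.4%.
Reserves = 4,770/925 = 5.2 months.
Option A: score 613 < 680; DTI 34.5% ≤ 36%; LTV 87.4% ≤ 110%; reserves 5.2 ≥ 2 mo → does not qualify.
Option B: score 613 < 620; DTI 34.5% ≤ 40%; LTV 87.4% > 85%; employment 42 ≥ 6 mo → does not qualify.
Option C: score 613 ≥ 600; DTI 34.5% ≤ 50%; LTV 87.4% ≤ 100%; employment 42 ≥ 24 mo; reserves 5.2 ≥ 3 mo → qualifies.

Option C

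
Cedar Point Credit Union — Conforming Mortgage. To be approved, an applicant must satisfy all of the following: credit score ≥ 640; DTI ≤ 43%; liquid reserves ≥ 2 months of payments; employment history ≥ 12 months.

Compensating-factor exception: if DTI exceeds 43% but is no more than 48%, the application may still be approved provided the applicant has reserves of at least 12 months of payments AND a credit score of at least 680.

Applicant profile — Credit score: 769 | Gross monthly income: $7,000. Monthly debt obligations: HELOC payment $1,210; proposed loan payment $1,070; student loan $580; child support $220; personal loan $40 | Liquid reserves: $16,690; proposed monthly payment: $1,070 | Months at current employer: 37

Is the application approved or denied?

Credit score 769 ≥ 640 (meets base)
Total debts = (1,210 + 1,070 + 580 + 220 + 40) = 3,120. DTI = 3,120/7,000 = 44.6% > 43% — standard DTI limit exceeded.
Reserves = 16,690/1,070 = 15.6 months ≥ 2
Employment 37 ≥ 12 months
44.6% falls in the override range (43%–48%), so the compensating-factor test applies.
Reserves 15.6 ≥ 12 months; credit score 769 ≥ 680.
Both override conditions satisfied; DTI exception granted.

Approved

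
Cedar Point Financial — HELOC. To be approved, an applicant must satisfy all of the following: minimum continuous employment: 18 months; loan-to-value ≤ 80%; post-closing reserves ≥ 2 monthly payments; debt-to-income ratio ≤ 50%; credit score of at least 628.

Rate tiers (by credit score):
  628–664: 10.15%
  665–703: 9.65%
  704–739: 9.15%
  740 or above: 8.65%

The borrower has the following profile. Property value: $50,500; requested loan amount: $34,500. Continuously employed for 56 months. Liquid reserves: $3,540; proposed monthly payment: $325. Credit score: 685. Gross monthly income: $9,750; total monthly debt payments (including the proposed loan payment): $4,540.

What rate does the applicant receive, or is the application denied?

Approved at 9.65%

Credit score 685 ≥ 628 (meets minimum)
LTV: 34,500 ÷ 50,500 = 68.3%, within 80% cap
Employment 56 ≥ 18 months
DTI: 4,540 ÷ 9,750 = 46.6%, within the 50% cap
Liquid reserves cover 3,540/325 = 10.9 months — ≥ 2 required
All requirements met. Score 685 falls in the 665–703 tier → 9.65%.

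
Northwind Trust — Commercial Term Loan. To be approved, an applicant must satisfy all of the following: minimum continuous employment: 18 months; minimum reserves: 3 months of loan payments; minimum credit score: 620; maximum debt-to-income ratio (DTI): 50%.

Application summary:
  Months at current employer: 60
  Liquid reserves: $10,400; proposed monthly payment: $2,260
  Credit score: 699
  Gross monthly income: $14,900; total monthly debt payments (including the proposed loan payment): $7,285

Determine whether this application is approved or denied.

Approved

Employment 60 ≥ 18 months
Reserves = 10,400/2,260 = 4.6 months ≥ 3
Credit score 699 ≥ 620 (meets)
Debt-to-income = 7,285/14,900 = 48.9% — meets 50% limit
All criteria satisfied.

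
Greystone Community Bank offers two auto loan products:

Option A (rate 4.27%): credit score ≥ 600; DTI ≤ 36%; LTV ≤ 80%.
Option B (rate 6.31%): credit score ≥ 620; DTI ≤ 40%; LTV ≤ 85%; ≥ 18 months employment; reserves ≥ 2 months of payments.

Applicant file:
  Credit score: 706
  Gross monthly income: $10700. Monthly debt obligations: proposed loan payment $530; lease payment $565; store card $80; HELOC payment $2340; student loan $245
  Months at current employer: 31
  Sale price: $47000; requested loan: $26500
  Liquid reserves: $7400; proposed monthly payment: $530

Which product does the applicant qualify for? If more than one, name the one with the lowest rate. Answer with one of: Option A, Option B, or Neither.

Total debts = (530 + 565 + 80 + 2,340 + 245) = 3,760; DTI = 3,760/10,700 = 35.1%.
LTV = 26,500/47,000 = 56.4%.
Reserves = 7,400/530 = 14.0 months.
Option A: score 706 ≥ 600; DTI 35.1% ≤ 36%; LTV 56.4% ≤ 80% → qualifies.
Option B: score 706 ≥ 620; DTI 35.1% ≤ 40%; LTV 56.4% ≤ 85%; employment 31 ≥ 18 mo; reserves 14.0 ≥ 2 mo → qualifies.
Qualifying: Option A, Option B. Lowest rate is 4.27% → Option A.

Option A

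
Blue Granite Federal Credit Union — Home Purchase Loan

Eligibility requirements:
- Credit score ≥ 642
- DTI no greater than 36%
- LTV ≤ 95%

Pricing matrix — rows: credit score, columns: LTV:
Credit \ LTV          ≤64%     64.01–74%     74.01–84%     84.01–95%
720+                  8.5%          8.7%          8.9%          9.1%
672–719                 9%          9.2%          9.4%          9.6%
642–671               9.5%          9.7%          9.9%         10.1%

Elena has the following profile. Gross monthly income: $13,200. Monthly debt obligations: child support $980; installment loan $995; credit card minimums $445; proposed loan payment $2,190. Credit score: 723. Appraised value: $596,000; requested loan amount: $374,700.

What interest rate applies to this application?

8.5%

Credit score 723 ≥ 642; Total monthly debts = (980 + 995 + 445 + 2,190) = 4,610. DTI = 4,610/13,200 = 34.9% ≤ 36%
LTV = 374,700/596,000 = 62.9% ≤ 95%
Row: 723 falls in 720+. Column: 62.9% falls in ≤64%. Rate = 8.5%.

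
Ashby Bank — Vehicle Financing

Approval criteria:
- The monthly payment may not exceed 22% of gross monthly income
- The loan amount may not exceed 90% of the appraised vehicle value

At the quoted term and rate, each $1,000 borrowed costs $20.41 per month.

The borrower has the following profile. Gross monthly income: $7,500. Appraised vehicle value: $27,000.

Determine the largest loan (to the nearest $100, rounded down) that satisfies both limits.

$24,300

Payment cap: 22% × $7,500 = $1,650/month.
At $20.41 per $1,000, that supports 1,650/20.41 × 1,000 ≈ $80,842 → $80,800.
LTV cap: 90% × $27,000 = $24,300 → $24,300.
Binding constraint: loan-to-value.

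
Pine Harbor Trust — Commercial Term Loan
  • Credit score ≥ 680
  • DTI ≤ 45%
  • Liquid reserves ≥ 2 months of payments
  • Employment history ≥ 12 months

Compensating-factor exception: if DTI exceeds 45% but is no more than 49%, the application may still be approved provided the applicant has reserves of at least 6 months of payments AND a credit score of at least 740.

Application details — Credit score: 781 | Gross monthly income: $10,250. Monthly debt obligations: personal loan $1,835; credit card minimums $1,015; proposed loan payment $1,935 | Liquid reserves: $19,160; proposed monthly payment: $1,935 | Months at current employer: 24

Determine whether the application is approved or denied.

Approved

Credit score 781 ≥ 680 (meets base)
Total debts = (1,835 + 1,015 + 1,935) = 4,785. DTI = 4,785/10,250 = 46.7% > 45% — standard DTI limit exceeded.
Reserves = 19,160/1,935 = 9.9 months ≥ 2
Employment 24 ≥ 12 months
46.7% falls in the override range (45%–49%), so the compensating-factor test applies.
Override check — reserves: 9.9 mo (ok); score: 781 (ok).
Both override conditions satisfied; DTI exception granted.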